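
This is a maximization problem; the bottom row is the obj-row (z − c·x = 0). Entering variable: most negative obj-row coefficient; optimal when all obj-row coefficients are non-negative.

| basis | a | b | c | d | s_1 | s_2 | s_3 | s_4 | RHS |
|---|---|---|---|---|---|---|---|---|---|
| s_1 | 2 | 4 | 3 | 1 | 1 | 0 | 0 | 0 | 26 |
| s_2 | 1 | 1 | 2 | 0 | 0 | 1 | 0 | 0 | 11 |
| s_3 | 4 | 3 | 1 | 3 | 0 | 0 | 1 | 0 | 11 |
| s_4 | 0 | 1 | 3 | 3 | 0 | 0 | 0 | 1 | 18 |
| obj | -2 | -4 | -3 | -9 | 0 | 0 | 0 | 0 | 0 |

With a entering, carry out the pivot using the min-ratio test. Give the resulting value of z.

Ratio test on column a — row 1: 26/2 = 13; row 2: 11/1 = 11; row 3: 11/4 = 11/4; row 4: entry 0 ≤ 0. Minimum is 11/4 at row 3 (s_3 leaves); pivot element 4.
Pivot on row 3; the obj-row RHS becomes 0 − (-2)·(11/4) = 11/2.

11/2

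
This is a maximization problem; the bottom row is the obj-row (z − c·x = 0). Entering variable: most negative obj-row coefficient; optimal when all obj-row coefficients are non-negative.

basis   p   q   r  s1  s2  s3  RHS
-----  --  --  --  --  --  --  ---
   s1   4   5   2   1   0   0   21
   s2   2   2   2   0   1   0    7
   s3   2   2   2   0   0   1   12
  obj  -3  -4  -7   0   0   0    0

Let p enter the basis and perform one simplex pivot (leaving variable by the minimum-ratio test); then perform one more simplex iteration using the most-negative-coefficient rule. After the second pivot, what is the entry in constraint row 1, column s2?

Ratio test on column p — row 1: 21/4 = 21/4; row 2: 7/2 = 7/2; row 3: 12/2 = 6. Minimum is 7/2 at row 2 (s2 leaves); pivot element 2.
Divide row 2 by 2; eliminate column p from the other rows.
Second iteration: most negative obj-row entry is -4 in column r, so r enters.
Ratio test on column r — row 1: entry -2 ≤ 0; row 2: (7/2)/1 = 7/2; row 3: entry 0 ≤ 0. Minimum is 7/2 at row 2 (p leaves); pivot element 1.
Divide row 2 by 1; eliminate column r from the other rows.
After both pivots, the entry at constraint row 1, column s2 is -1.

-1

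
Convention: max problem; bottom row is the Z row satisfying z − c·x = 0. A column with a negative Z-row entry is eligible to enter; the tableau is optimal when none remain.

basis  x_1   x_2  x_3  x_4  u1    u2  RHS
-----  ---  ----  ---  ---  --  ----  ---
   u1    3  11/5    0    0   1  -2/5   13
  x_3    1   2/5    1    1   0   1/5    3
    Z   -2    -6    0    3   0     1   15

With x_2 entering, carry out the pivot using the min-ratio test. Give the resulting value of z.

Ratio test on column x_2 — row 1: 13/(11/5) = 65/11; row 2: 3/(2/5) = 15/2. Minimum is 65/11 at row 1 (u1 leaves); pivot element 11/5.
Pivot on row 1; the Z-row RHS becomes 15 − (-6)·(65/11) = 555/11.

555/11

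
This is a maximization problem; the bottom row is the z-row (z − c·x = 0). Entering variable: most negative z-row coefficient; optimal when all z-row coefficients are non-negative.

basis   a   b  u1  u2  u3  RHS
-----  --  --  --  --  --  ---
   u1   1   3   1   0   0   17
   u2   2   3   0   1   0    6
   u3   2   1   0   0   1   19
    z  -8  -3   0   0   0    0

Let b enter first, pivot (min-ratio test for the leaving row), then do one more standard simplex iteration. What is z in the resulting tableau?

Ratio test on column b — row 1: 17/3 = 17/3; row 2: 6/3 = 2; row 3: 19/1 = 19. Minimum is 2 at row 2 (u2 leaves); pivot element 3.
Pivot on row 2; the z-row RHS becomes 0 − (-3)·2 = 6.
Next entering variable (most negative z-row entry -6): a.
Ratio test on column a — row 1: entry -1 ≤ 0; row 2: 2/(2/3) = 3; row 3: 17/(4/3) = 51/4. Minimum is 3 at row 2 (b leaves); pivot element 2/3.
After the second pivot the z-row RHS is 6 − (-6)·3 = 24.

24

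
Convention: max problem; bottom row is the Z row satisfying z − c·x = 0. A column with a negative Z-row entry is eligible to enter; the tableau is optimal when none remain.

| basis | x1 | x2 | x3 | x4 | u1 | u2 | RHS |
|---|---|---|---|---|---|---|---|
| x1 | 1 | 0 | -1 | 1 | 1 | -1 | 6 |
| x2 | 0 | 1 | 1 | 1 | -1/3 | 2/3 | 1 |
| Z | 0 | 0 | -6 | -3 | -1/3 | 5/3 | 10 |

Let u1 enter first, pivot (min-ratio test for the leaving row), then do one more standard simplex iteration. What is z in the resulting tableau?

Ratio test on column u1 — row 1: 6/1 = 6; row 2: entry -1/3 ≤ 0. Minimum is 6 at row 1 (x1 leaves); pivot element 1.
Pivot on row 1; the Z-row RHS becomes 10 − (-1/3)·6 = 12.
Next entering variable (most negative Z-row entry -19/3): x3.
Ratio test on column x3 — row 1: entry -1 ≤ 0; row 2: 3/(2/3) = 9/2. Minimum is 9/2 at row 2 (x2 leaves); pivot element 2/3.
After the second pivot the Z-row RHS is 12 − (-19/3)·(9/2) = 81/2.

81/2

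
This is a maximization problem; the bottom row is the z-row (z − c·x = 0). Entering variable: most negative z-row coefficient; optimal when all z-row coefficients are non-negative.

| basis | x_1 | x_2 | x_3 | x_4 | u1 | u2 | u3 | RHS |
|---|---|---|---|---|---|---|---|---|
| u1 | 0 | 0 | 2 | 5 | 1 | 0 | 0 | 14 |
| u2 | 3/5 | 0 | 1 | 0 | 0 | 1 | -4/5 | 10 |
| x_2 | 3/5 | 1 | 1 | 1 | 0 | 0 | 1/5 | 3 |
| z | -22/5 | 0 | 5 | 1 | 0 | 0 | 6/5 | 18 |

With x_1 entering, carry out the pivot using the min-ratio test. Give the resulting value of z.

Ratio test on column x_1 — row 1: entry 0 ≤ 0; row 2: 10/(3/5) = 50/3; row 3: 3/(3/5) = 5. Minimum is 5 at row 3 (x_2 leaves); pivot element 3/5.
Pivot on row 3; the z-row RHS becomes 18 − (-22/5)·5 = 40.

40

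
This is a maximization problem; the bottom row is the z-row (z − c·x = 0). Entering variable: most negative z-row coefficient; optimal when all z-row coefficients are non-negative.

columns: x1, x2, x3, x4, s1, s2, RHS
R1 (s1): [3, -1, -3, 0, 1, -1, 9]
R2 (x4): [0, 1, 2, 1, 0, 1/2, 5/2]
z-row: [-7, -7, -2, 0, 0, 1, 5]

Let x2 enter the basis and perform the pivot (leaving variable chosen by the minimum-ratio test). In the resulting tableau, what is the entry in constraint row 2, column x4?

1

Ratio test on column x2 — row 1: entry -1 ≤ 0; row 2: (5/2)/1 = 5/2. Minimum is 5/2 at row 2 (x4 leaves); pivot element 1.
Divide row 2 by 1; eliminate column x2 from the other rows.
In the new row 2, the x4 entry is the old entry divided by the pivot: 1/1 = 1.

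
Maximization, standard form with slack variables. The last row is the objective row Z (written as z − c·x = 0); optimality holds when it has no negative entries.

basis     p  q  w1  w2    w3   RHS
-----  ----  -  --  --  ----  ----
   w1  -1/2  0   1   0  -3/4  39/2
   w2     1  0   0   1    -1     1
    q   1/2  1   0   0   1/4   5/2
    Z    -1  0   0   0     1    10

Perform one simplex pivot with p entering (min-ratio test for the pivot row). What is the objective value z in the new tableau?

Ratio test on column p — row 1: entry -1/2 ≤ 0; row 2: 1/1 = 1; row 3: (5/2)/(1/2) = 5. Minimum is 1 at row 2 (w2 leaves); pivot element 1.
Pivot on row 2; the Z-row RHS becomes 10 − (-1)·1 = 11.

11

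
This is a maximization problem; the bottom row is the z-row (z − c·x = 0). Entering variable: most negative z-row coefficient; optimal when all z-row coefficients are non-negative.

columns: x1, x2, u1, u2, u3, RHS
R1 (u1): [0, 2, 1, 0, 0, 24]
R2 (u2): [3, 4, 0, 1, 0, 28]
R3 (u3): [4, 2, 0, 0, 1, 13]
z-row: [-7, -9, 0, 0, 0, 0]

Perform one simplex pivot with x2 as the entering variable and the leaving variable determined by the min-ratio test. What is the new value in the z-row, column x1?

11

Ratio test on column x2 — row 1: 24/2 = 12; row 2: 28/4 = 7; row 3: 13/2 = 13/2. Minimum is 13/2 at row 3 (u3 leaves); pivot element 2.
Divide row 3 by 2; eliminate column x2 from the other rows.
z-row update in column x1: -7 − (-9)·2 = 11.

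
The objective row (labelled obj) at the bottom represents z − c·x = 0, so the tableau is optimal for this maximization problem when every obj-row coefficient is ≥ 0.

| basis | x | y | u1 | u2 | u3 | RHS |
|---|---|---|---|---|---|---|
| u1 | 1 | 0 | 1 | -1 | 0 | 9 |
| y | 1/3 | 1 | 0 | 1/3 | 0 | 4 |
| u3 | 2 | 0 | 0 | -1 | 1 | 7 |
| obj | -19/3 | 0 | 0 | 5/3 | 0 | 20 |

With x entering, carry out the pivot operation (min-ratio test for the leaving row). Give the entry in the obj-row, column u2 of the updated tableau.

-3/2

Ratio test on column x — row 1: 9/1 = 9; row 2: 4/(1/3) = 12; row 3: 7/2 = 7/2. Minimum is 7/2 at row 3 (u3 leaves); pivot element 2.
Divide row 3 by 2; eliminate column x from the other rows.
obj-row update in column u2: 5/3 − (-19/3)·(-1/2) = -3/2.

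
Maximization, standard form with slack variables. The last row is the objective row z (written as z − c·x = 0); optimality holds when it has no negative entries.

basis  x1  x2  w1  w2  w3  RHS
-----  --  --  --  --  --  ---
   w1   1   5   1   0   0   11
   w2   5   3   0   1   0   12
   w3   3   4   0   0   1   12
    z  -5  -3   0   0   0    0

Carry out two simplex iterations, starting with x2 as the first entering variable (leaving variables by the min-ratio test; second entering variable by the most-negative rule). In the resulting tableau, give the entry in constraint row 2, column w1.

Ratio test on column x2 — row 1: 11/5 = 11/5; row 2: 12/3 = 4; row 3: 12/4 = 3. Minimum is 11/5 at row 1 (w1 leaves); pivot element 5.
Divide row 1 by 5; eliminate column x2 from the other rows.
Second iteration: most negative z-row entry is -22/5 in column x1, so x1 enters.
Ratio test on column x1 — row 1: (11/5)/(1/5) = 11; row 2: (27/5)/(22/5) = 27/22; row 3: (16/5)/(11/5) = 16/11. Minimum is 27/22 at row 2 (w2 leaves); pivot element 22/5.
Divide row 2 by 22/5; eliminate column x1 from the other rows.
After both pivots, the entry at constraint row 2, column w1 is -3/22.

-3/22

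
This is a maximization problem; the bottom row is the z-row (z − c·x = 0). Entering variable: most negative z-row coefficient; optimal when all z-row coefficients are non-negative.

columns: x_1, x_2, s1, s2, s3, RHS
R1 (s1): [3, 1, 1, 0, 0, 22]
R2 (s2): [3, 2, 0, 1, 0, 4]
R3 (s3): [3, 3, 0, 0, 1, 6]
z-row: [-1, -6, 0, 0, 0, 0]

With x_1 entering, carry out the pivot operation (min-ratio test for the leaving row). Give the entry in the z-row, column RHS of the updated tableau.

Ratio test on column x_1 — row 1: 22/3 = 22/3; row 2: 4/3 = 4/3; row 3: 6/3 = 2. Minimum is 4/3 at row 2 (s2 leaves); pivot element 3.
Divide row 2 by 3; eliminate column x_1 from the other rows.
z-row update in column RHS: 0 − (-1)·(4/3) = 4/3.

4/3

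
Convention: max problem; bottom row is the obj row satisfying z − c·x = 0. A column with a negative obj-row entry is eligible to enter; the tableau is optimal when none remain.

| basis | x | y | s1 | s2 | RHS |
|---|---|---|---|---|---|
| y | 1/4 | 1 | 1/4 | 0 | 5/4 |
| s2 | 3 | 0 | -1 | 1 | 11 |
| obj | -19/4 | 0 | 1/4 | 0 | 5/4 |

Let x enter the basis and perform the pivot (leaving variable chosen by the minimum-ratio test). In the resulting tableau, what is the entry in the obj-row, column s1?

-4/3

Ratio test on column x — row 1: (5/4)/(1/4) = 5; row 2: 11/3 = 11/3. Minimum is 11/3 at row 2 (s2 leaves); pivot element 3.
Divide row 2 by 3; eliminate column x from the other rows.
obj-row update in column s1: 1/4 − (-19/4)·(-1/3) = -4/3.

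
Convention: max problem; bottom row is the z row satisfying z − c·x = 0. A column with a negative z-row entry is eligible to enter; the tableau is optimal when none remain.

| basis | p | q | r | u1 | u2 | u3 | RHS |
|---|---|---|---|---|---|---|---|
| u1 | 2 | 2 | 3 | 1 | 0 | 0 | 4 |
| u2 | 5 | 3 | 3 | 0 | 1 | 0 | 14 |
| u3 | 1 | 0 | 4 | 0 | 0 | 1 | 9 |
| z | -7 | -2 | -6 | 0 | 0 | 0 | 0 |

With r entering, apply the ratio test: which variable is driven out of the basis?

Column r entries and ratios — u1: 4/3 = 4/3; u2: 14/3 = 14/3; u3: 9/4 = 9/4.
Smallest ratio is 4/3 in the row of u1, so u1 leaves.

u1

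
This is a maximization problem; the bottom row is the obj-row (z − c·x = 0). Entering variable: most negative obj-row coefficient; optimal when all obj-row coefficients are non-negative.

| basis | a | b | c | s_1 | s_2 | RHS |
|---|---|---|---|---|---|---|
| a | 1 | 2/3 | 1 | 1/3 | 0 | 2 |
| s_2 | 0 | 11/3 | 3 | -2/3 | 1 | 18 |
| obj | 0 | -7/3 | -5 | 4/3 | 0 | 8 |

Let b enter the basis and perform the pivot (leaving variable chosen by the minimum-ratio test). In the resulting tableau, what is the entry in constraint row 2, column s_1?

Ratio test on column b — row 1: 2/(2/3) = 3; row 2: 18/(11/3) = 54/11. Minimum is 3 at row 1 (a leaves); pivot element 2/3.
Divide row 1 by 2/3; eliminate column b from the other rows.
Row 2 update in column s_1: -2/3 − (11/3)·(1/2) = -5/2.

-5/2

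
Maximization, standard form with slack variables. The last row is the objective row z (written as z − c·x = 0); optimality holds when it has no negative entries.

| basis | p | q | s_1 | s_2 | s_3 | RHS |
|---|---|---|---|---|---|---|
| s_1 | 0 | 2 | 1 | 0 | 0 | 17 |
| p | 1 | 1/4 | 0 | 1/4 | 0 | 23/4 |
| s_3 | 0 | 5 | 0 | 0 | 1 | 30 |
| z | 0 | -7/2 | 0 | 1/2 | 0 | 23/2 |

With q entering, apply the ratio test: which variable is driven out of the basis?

Column q entries and ratios — s_1: 17/2 = 17/2; p: (23/4)/(1/4) = 23; s_3: 30/5 = 6.
Smallest ratio is 6 in the row of s_3, so s_3 leaves.

s_3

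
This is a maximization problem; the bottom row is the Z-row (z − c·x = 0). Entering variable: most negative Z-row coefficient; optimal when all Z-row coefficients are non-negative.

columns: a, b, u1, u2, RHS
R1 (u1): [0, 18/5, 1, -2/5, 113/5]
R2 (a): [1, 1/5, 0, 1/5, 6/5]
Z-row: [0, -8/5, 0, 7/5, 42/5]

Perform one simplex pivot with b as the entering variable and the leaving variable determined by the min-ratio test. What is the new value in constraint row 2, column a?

Ratio test on column b — row 1: (113/5)/(18/5) = 113/18; row 2: (6/5)/(1/5) = 6. Minimum is 6 at row 2 (a leaves); pivot element 1/5.
Divide row 2 by 1/5; eliminate column b from the other rows.
In the new row 2, the a entry is the old entry divided by the pivot: 1/(1/5) = 5.

5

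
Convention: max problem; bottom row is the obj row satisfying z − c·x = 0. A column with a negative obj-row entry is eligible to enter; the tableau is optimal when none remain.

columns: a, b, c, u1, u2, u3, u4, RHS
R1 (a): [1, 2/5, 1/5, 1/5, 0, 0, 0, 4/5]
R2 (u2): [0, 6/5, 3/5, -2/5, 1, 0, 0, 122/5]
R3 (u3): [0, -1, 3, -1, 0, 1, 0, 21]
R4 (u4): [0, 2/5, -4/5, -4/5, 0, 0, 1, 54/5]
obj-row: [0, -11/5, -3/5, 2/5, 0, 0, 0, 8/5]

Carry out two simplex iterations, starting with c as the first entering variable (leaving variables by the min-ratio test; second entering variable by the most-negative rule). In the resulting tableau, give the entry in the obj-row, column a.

Ratio test on column c — row 1: (4/5)/(1/5) = 4; row 2: (122/5)/(3/5) = 122/3; row 3: 21/3 = 7; row 4: entry -4/5 ≤ 0. Minimum is 4 at row 1 (a leaves); pivot element 1/5.
Divide row 1 by 1/5; eliminate column c from the other rows.
Second iteration: most negative obj-row entry is -1 in column b, so b enters.
Ratio test on column b — row 1: 4/2 = 2; row 2: entry 0 ≤ 0; row 3: entry -7 ≤ 0; row 4: 14/2 = 7. Minimum is 2 at row 1 (c leaves); pivot element 2.
Divide row 1 by 2; eliminate column b from the other rows.
After both pivots, the entry at the obj-row, column a is 11/2.

11/2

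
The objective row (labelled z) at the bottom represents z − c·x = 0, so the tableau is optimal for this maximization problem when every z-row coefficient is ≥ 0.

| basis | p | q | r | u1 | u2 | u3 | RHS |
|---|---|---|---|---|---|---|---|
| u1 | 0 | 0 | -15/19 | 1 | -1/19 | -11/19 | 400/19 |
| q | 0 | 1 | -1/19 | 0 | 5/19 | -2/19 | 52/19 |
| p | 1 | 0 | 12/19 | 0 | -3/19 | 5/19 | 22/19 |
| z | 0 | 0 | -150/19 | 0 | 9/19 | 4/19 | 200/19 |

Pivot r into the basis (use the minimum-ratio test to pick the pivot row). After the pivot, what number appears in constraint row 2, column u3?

Ratio test on column r — row 1: entry -15/19 ≤ 0; row 2: entry -1/19 ≤ 0; row 3: (22/19)/(12/19) = 11/6. Minimum is 11/6 at row 3 (p leaves); pivot element 12/19.
Divide row 3 by 12/19; eliminate column r from the other rows.
Row 2 update in column u3: -2/19 − (-1/19)·(5/12) = -1/12.

-1/12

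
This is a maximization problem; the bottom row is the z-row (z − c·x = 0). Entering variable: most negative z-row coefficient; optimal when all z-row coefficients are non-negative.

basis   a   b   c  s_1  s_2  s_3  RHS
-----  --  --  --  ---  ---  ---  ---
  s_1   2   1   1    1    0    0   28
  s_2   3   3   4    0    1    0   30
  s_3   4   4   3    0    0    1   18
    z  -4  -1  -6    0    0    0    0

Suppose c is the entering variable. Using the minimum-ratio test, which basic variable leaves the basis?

Column c entries and ratios — s_1: 28/1 = 28; s_2: 30/4 = 15/2; s_3: 18/3 = 6.
Smallest ratio is 6 in the row of s_3, so s_3 leaves.

s_3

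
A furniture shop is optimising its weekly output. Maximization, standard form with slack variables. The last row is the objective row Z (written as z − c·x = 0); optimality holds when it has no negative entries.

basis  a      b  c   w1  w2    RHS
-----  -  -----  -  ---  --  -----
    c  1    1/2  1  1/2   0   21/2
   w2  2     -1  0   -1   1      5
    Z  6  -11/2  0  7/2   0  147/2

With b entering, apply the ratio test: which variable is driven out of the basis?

Column b entries and ratios — c: (21/2)/(1/2) = 21; w2: -1 ≤ 0, skip.
Smallest ratio is 21 in the row of c, so c leaves.

c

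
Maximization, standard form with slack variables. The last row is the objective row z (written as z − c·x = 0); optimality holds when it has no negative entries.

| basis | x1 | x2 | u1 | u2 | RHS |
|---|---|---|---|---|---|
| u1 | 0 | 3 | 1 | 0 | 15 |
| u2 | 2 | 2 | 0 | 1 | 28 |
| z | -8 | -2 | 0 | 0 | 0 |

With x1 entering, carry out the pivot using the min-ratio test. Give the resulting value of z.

112

Ratio test on column x1 — row 1: entry 0 ≤ 0; row 2: 28/2 = 14. Minimum is 14 at row 2 (u2 leaves); pivot element 2.
Pivot on row 2; the z-row RHS becomes 0 − (-8)·14 = 112.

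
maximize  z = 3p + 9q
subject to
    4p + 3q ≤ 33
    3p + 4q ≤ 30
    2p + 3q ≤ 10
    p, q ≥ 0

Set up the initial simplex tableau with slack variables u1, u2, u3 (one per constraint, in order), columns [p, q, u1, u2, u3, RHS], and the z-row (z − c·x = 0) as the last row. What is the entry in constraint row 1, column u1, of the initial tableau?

1

Slack u1 belongs to constraint 1; its column is the unit vector e_1, so the entry in row 1 is 1.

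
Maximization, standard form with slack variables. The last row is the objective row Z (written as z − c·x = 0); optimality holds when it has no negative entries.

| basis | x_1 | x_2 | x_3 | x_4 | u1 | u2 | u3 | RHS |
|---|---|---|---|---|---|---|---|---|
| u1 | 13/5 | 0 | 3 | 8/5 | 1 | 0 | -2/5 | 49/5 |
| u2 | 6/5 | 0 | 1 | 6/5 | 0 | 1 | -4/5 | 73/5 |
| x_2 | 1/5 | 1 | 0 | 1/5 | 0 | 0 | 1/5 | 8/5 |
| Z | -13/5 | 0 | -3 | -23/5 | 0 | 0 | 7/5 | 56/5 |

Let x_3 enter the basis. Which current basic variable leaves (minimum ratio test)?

u1

Column x_3 entries and ratios — u1: (49/5)/3 = 49/15; u2: (73/5)/1 = 73/5; x_2: 0 ≤ 0, skip.
Smallest ratio is 49/15 in the row of u1, so u1 leaves.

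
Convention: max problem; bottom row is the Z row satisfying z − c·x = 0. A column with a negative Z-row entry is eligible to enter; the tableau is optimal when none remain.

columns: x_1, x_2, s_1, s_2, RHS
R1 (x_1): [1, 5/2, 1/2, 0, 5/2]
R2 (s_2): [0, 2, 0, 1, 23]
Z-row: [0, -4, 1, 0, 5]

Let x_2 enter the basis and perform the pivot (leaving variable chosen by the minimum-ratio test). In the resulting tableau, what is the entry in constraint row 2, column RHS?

21

Ratio test on column x_2 — row 1: (5/2)/(5/2) = 1; row 2: 23/2 = 23/2. Minimum is 1 at row 1 (x_1 leaves); pivot element 5/2.
Divide row 1 by 5/2; eliminate column x_2 from the other rows.
Row 2 update in column RHS: 23 − 2·1 = 21.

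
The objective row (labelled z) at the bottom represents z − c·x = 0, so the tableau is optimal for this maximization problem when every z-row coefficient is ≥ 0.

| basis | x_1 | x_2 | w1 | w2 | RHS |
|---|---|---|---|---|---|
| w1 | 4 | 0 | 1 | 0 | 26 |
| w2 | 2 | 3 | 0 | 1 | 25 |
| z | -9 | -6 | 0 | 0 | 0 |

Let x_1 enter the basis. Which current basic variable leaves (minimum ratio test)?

Column x_1 entries and ratios — w1: 26/4 = 13/2; w2: 25/2 = 25/2.
Smallest ratio is 13/2 in the row of w1, so w1 leaves.

w1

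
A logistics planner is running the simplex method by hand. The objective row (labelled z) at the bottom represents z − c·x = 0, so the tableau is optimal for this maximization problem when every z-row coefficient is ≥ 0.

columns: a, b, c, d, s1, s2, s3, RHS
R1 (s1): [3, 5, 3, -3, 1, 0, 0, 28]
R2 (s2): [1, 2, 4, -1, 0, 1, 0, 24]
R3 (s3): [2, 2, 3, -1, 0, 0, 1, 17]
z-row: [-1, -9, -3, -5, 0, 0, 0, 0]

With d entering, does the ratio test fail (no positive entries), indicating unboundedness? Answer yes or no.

Every constraint-row entry in column d is ≤ 0, so increasing d is unbounded.

yes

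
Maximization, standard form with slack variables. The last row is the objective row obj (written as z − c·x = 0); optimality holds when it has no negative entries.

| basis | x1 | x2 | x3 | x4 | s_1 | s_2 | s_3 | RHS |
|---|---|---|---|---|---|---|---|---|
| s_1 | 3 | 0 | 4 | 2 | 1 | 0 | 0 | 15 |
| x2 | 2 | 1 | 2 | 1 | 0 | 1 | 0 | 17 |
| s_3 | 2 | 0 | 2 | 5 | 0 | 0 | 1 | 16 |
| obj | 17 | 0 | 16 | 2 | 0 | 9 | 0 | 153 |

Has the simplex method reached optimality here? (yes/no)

Every obj-row coefficient is ≥ 0, so the tableau is optimal.

yes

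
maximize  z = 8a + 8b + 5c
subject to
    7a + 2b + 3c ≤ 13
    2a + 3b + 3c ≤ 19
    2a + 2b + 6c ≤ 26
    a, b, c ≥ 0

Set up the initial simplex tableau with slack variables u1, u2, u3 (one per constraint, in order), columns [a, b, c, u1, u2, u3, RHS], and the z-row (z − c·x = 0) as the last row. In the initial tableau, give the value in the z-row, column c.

-5

The z-row carries the negated objective coefficients: the c entry is -5.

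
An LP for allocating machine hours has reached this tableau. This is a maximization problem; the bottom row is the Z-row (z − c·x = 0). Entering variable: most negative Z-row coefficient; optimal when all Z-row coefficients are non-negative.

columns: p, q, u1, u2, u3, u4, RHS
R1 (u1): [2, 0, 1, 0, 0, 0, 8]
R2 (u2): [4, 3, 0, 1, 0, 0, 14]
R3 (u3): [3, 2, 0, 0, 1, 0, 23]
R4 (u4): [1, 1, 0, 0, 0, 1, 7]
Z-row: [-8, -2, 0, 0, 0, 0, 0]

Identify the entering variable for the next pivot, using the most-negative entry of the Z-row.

Negative Z-row entries: p: -8, q: -2.
The most negative is -8 in column p, so p enters.

p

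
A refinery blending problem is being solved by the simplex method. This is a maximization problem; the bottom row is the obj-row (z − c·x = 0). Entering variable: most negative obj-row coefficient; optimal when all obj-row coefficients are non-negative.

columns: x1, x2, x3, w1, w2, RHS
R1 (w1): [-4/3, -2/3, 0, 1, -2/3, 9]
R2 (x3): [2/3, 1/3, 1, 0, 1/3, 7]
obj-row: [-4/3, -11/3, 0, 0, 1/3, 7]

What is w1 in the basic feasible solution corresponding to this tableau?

9

w1 is basic (row 1); its value is the RHS of that row, 9.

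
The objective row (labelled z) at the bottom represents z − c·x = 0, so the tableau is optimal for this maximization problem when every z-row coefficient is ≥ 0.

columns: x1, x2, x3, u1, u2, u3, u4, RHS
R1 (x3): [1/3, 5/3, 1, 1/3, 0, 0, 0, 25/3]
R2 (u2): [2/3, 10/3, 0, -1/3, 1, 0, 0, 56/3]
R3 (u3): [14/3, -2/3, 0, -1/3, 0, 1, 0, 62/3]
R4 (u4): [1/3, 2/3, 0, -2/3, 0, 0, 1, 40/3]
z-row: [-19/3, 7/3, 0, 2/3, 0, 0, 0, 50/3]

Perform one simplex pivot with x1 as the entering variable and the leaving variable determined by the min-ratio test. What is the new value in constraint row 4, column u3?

-1/14

Ratio test on column x1 — row 1: (25/3)/(1/3) = 25; row 2: (56/3)/(2/3) = 28; row 3: (62/3)/(14/3) = 31/7; row 4: (40/3)/(1/3) = 40. Minimum is 31/7 at row 3 (u3 leaves); pivot element 14/3.
Divide row 3 by 14/3; eliminate column x1 from the other rows.
Row 4 update in column u3: 0 − (1/3)·(3/14) = -1/14.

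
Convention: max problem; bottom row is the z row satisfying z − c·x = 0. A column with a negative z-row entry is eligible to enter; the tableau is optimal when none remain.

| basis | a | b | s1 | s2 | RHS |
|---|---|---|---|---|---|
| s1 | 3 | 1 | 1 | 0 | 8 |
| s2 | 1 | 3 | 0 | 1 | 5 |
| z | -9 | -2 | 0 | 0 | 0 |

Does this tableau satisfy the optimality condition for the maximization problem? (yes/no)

The z-row has a negative entry -9 in column a, so it is not optimal.

no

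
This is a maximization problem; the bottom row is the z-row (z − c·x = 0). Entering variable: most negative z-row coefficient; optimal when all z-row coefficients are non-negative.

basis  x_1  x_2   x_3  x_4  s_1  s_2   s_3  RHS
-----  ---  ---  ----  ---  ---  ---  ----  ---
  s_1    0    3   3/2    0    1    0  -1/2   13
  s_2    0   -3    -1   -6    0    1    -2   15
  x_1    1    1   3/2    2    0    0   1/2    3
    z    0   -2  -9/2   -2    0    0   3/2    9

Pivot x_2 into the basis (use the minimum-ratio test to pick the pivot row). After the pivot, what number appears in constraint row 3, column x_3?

Ratio test on column x_2 — row 1: 13/3 = 13/3; row 2: entry -3 ≤ 0; row 3: 3/1 = 3. Minimum is 3 at row 3 (x_1 leaves); pivot element 1.
Divide row 3 by 1; eliminate column x_2 from the other rows.
In the new row 3, the x_3 entry is the old entry divided by the pivot: (3/2)/1 = 3/2.

3/2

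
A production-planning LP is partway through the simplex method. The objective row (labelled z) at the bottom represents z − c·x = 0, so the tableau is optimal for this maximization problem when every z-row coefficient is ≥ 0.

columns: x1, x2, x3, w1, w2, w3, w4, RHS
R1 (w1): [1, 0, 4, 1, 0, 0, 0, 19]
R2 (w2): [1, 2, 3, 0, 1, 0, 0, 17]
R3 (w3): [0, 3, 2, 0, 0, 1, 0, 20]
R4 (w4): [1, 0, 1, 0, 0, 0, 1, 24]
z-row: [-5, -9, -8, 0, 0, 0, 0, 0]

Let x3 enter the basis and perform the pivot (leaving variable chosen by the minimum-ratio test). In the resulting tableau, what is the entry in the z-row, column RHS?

38

Ratio test on column x3 — row 1: 19/4 = 19/4; row 2: 17/3 = 17/3; row 3: 20/2 = 10; row 4: 24/1 = 24. Minimum is 19/4 at row 1 (w1 leaves); pivot element 4.
Divide row 1 by 4; eliminate column x3 from the other rows.
z-row update in column RHS: 0 − (-8)·(19/4) = 38.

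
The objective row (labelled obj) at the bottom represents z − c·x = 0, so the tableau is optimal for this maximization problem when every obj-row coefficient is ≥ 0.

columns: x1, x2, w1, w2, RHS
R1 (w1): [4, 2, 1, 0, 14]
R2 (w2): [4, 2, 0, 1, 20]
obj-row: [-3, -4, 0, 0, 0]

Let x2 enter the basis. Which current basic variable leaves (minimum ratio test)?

w1

Column x2 entries and ratios — w1: 14/2 = 7; w2: 20/2 = 10.
Smallest ratio is 7 in the row of w1, so w1 leaves.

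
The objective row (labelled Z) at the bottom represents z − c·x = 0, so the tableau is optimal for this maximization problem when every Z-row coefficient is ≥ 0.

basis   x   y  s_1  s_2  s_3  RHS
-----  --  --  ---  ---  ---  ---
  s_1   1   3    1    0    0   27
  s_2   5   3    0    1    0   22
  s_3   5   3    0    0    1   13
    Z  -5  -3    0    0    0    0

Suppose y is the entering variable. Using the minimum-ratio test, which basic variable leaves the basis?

s_3

Column y entries and ratios — s_1: 27/3 = 9; s_2: 22/3 = 22/3; s_3: 13/3 = 13/3.
Smallest ratio is 13/3 in the row of s_3, so s_3 leaves.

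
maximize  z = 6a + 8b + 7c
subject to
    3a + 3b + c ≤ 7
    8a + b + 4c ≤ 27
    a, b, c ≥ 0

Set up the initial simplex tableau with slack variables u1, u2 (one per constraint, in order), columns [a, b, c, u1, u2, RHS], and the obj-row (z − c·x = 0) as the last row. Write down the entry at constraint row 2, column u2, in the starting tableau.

1

Slack u2 belongs to constraint 2; its column is the unit vector e_2, so the entry in row 2 is 1.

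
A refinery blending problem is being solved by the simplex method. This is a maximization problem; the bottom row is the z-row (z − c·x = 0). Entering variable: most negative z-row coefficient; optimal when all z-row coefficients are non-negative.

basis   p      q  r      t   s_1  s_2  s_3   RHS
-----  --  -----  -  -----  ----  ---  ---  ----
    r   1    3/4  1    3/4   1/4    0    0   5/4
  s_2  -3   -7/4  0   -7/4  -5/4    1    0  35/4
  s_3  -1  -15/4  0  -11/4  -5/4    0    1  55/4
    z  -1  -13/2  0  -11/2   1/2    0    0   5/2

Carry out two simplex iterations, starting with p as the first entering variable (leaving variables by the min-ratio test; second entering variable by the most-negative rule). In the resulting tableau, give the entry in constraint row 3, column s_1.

Ratio test on column p — row 1: (5/4)/1 = 5/4; row 2: entry -3 ≤ 0; row 3: entry -1 ≤ 0. Minimum is 5/4 at row 1 (r leaves); pivot element 1.
Divide row 1 by 1; eliminate column p from the other rows.
Second iteration: most negative z-row entry is -23/4 in column q, so q enters.
Ratio test on column q — row 1: (5/4)/(3/4) = 5/3; row 2: (25/2)/(1/2) = 25; row 3: entry -3 ≤ 0. Minimum is 5/3 at row 1 (p leaves); pivot element 3/4.
Divide row 1 by 3/4; eliminate column q from the other rows.
After both pivots, the entry at constraint row 3, column s_1 is 0.

0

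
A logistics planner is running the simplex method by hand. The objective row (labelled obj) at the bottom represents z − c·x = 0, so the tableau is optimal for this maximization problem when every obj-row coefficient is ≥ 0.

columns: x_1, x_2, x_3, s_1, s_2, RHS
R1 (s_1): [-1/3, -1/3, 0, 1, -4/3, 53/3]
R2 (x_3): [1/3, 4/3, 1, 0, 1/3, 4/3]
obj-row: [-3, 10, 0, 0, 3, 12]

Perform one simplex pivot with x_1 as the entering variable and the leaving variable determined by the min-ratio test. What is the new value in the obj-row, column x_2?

22

Ratio test on column x_1 — row 1: entry -1/3 ≤ 0; row 2: (4/3)/(1/3) = 4. Minimum is 4 at row 2 (x_3 leaves); pivot element 1/3.
Divide row 2 by 1/3; eliminate column x_1 from the other rows.
obj-row update in column x_2: 10 − (-3)·4 = 22.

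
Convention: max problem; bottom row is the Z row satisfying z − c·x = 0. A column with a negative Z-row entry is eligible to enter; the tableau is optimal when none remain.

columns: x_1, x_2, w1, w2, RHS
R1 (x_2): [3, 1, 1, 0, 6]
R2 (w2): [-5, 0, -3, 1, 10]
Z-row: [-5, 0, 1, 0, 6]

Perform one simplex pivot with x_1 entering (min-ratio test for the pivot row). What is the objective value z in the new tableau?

16

Ratio test on column x_1 — row 1: 6/3 = 2; row 2: entry -5 ≤ 0. Minimum is 2 at row 1 (x_2 leaves); pivot element 3.
Pivot on row 1; the Z-row RHS becomes 6 − (-5)·2 = 16.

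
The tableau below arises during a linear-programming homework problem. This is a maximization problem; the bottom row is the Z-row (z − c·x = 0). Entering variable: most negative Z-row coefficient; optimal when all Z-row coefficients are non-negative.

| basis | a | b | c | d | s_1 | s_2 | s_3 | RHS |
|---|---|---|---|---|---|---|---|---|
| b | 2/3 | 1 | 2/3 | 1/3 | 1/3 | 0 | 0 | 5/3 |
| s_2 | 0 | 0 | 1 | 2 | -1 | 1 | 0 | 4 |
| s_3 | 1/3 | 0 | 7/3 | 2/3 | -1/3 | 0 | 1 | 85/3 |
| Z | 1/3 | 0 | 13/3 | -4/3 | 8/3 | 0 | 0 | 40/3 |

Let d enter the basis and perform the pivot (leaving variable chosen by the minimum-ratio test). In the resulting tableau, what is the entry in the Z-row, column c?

5

Ratio test on column d — row 1: (5/3)/(1/3) = 5; row 2: 4/2 = 2; row 3: (85/3)/(2/3) = 85/2. Minimum is 2 at row 2 (s_2 leaves); pivot element 2.
Divide row 2 by 2; eliminate column d from the other rows.
Z-row update in column c: 13/3 − (-4/3)·(1/2) = 5.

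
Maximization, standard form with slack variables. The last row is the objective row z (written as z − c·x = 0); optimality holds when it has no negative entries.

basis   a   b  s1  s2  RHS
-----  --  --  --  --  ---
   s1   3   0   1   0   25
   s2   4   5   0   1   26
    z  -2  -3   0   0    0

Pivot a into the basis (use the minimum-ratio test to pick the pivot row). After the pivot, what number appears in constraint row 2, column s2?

1/4

Ratio test on column a — row 1: 25/3 = 25/3; row 2: 26/4 = 13/2. Minimum is 13/2 at row 2 (s2 leaves); pivot element 4.
Divide row 2 by 4; eliminate column a from the other rows.
In the new row 2, the s2 entry is the old entry divided by the pivot: 1/4 = 1/4.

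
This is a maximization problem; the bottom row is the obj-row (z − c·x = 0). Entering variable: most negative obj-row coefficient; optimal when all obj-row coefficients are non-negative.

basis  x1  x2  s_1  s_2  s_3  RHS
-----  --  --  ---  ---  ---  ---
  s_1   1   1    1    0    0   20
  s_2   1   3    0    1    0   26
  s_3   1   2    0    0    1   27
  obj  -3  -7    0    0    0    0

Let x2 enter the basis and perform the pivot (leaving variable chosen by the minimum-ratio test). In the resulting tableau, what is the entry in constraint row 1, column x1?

Ratio test on column x2 — row 1: 20/1 = 20; row 2: 26/3 = 26/3; row 3: 27/2 = 27/2. Minimum is 26/3 at row 2 (s_2 leaves); pivot element 3.
Divide row 2 by 3; eliminate column x2 from the other rows.
Row 1 update in column x1: 1 − 1·(1/3) = 2/3.

2/3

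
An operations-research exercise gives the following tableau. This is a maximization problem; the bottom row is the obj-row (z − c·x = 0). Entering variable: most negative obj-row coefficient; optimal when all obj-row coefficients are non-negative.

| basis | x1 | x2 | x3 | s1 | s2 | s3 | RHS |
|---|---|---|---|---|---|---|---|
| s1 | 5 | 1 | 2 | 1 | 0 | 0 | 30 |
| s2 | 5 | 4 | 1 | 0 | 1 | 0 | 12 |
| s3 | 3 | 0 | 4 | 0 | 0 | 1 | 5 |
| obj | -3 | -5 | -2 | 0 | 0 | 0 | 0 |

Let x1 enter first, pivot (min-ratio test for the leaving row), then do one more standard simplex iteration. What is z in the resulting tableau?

Ratio test on column x1 — row 1: 30/5 = 6; row 2: 12/5 = 12/5; row 3: 5/3 = 5/3. Minimum is 5/3 at row 3 (s3 leaves); pivot element 3.
Pivot on row 3; the obj-row RHS becomes 0 − (-3)·(5/3) = 5.
Next entering variable (most negative obj-row entry -5): x2.
Ratio test on column x2 — row 1: (65/3)/1 = 65/3; row 2: (11/3)/4 = 11/12; row 3: entry 0 ≤ 0. Minimum is 11/12 at row 2 (s2 leaves); pivot element 4.
After the second pivot the obj-row RHS is 5 − (-5)·(11/12) = 115/12.

115/12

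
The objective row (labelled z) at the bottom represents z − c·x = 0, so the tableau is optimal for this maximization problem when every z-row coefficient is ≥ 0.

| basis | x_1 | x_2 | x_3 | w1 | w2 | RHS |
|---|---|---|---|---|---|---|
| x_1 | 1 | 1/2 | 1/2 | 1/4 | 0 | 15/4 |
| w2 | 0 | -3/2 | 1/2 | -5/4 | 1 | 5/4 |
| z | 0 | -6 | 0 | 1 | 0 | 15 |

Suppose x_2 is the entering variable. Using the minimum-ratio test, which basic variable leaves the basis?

Column x_2 entries and ratios — x_1: (15/4)/(1/2) = 15/2; w2: -3/2 ≤ 0, skip.
Smallest ratio is 15/2 in the row of x_1, so x_1 leaves.

x_1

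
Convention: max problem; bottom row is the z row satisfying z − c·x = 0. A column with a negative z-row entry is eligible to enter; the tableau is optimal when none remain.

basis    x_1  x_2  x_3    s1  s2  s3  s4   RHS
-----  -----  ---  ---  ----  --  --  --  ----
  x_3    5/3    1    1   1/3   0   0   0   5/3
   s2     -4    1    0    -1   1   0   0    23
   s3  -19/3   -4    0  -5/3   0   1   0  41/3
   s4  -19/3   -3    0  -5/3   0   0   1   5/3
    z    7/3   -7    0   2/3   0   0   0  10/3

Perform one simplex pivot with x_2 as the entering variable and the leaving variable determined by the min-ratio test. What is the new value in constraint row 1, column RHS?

Ratio test on column x_2 — row 1: (5/3)/1 = 5/3; row 2: 23/1 = 23; row 3: entry -4 ≤ 0; row 4: entry -3 ≤ 0. Minimum is 5/3 at row 1 (x_3 leaves); pivot element 1.
Divide row 1 by 1; eliminate column x_2 from the other rows.
In the new row 1, the RHS entry is the old entry divided by the pivot: (5/3)/1 = 5/3.

5/3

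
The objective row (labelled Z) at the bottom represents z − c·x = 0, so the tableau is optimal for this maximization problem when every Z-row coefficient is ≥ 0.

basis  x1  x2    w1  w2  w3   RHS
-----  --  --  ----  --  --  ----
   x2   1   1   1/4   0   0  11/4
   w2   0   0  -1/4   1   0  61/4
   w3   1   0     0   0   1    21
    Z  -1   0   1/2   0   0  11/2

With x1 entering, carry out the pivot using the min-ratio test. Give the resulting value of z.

Ratio test on column x1 — row 1: (11/4)/1 = 11/4; row 2: entry 0 ≤ 0; row 3: 21/1 = 21. Minimum is 11/4 at row 1 (x2 leaves); pivot element 1.
Pivot on row 1; the Z-row RHS becomes 11/2 − (-1)·(11/4) = 33/4.

33/4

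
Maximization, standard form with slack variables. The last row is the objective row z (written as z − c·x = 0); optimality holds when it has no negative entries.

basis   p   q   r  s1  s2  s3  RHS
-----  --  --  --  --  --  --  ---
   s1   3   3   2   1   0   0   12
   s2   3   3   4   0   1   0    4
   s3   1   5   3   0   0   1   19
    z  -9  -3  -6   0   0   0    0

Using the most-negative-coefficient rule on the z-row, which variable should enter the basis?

Negative z-row entries: p: -9, q: -3, r: -6.
The most negative is -9 in column p, so p enters.

p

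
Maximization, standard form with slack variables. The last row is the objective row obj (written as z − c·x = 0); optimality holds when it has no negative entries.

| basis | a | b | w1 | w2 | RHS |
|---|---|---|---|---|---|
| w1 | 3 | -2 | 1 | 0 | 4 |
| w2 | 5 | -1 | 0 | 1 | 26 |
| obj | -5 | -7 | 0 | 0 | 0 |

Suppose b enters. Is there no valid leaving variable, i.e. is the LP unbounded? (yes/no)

Every constraint-row entry in column b is ≤ 0, so increasing b is unbounded.

yes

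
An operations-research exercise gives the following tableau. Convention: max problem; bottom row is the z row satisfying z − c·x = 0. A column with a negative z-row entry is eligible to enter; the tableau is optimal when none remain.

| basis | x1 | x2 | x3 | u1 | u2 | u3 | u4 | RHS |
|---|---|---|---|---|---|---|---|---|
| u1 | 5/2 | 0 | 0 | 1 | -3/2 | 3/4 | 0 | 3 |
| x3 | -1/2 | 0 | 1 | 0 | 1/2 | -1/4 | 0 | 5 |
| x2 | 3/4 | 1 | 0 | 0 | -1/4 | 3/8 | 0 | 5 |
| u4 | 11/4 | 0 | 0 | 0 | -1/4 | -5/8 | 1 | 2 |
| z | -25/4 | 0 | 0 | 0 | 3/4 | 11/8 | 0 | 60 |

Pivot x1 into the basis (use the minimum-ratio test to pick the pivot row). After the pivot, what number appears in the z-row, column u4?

25/11

Ratio test on column x1 — row 1: 3/(5/2) = 6/5; row 2: entry -1/2 ≤ 0; row 3: 5/(3/4) = 20/3; row 4: 2/(11/4) = 8/11. Minimum is 8/11 at row 4 (u4 leaves); pivot element 11/4.
Divide row 4 by 11/4; eliminate column x1 from the other rows.
z-row update in column u4: 0 − (-25/4)·(4/11) = 25/11.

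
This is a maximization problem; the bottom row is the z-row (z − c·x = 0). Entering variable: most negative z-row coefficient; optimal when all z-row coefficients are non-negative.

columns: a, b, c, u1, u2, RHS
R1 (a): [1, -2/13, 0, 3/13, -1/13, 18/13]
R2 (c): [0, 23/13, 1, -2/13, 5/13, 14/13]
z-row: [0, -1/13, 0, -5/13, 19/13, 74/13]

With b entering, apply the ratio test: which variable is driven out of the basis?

Column b entries and ratios — a: -2/13 ≤ 0, skip; c: (14/13)/(23/13) = 14/23.
Smallest ratio is 14/23 in the row of c, so c leaves.

c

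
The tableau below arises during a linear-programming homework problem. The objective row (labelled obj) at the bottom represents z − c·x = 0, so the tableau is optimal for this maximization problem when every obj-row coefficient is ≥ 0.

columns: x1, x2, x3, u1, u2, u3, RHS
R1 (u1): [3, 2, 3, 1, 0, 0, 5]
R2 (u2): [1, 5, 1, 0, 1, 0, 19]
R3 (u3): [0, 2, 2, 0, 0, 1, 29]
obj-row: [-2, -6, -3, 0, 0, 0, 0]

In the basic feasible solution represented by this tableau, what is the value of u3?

29

u3 is basic (row 3); its value is the RHS of that row, 29.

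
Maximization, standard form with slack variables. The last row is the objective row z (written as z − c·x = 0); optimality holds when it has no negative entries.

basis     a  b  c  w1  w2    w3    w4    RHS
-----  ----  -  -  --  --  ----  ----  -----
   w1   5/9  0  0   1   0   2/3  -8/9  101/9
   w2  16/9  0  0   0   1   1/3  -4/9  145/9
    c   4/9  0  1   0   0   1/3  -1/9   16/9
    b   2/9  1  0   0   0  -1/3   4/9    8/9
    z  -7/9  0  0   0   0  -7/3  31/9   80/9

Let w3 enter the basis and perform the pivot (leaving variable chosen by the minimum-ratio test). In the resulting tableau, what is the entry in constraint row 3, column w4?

-1/3

Ratio test on column w3 — row 1: (101/9)/(2/3) = 101/6; row 2: (145/9)/(1/3) = 145/3; row 3: (16/9)/(1/3) = 16/3; row 4: entry -1/3 ≤ 0. Minimum is 16/3 at row 3 (c leaves); pivot element 1/3.
Divide row 3 by 1/3; eliminate column w3 from the other rows.
In the new row 3, the w4 entry is the old entry divided by the pivot: (-1/9)/(1/3) = -1/3.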